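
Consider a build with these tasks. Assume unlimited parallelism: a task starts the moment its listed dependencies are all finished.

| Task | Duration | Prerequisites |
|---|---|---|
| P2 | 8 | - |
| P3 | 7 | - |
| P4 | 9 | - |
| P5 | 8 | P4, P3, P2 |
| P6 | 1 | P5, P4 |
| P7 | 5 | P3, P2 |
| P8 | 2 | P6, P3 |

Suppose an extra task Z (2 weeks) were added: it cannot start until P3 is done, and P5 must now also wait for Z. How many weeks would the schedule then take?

20

Originally the schedule takes 20 weeks.
With Z inserted, P5 now waits for max(P4, P3, P2, Z).
New critical path: P3→Z→P5→P6→P8 = 7+2+8+1+2 = 20 ⇒ 20 weeks.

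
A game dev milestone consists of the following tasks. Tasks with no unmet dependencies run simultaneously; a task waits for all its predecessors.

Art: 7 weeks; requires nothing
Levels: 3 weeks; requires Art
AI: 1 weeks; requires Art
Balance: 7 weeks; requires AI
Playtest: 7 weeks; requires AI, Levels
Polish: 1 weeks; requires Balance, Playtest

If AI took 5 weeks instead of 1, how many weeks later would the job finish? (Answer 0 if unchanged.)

2

The binding path is Art→Levels→Playtest→Polish = 7+3+7+1 = 18; finish at 18 weeks.
AI is off the critical path — its longest chain is 16 weeks, giving 2 of slack.
New critical path: Art→AI→Balance→Polish = 7+5+7+1 = 20 ⇒ 20 weeks.
Change in finish: 20 − 18 = +2 weeks.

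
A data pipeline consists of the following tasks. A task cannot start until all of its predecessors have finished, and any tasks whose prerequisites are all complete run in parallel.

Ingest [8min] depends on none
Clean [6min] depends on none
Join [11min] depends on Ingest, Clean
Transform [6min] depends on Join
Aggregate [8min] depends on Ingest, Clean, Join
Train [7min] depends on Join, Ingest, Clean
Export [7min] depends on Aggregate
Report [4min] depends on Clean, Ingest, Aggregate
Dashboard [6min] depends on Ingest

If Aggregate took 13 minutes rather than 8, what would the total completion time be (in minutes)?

39

Actual critical path: Ingest→Join→Aggregate→Export = 8+11+8+7 = 34 ⇒ 34 minutes.
Aggregate is on the critical path; changing it to 13 makes that path 39 minutes.
That remains the longest chain; total 39 minutes.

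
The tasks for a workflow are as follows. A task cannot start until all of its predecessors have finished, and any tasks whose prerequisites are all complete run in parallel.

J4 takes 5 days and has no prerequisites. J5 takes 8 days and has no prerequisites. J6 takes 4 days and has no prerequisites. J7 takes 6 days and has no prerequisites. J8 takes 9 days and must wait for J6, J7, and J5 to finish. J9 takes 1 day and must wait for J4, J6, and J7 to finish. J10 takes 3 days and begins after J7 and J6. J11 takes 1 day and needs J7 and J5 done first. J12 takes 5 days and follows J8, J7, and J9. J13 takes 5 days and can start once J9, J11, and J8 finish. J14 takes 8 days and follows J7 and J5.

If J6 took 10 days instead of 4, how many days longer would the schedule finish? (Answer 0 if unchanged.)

Baseline: J5→J8→J12 = 8+9+5 = 22 → 22 days.
The longest path through J6 is only 18 days, so J6 has float 4.
New critical path: J6→J8→J12 = 10+9+5 = 24 ⇒ 24 days.
Change in finish: 24 − 22 = +2 days.

2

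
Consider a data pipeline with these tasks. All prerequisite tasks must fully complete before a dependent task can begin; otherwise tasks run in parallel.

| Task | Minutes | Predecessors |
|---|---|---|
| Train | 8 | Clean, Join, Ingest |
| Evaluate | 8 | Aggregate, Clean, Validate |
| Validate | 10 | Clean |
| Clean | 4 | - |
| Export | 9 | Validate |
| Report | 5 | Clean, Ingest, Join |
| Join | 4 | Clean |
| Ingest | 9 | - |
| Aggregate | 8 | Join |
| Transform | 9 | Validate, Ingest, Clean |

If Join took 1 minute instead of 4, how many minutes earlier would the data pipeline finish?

1

The binding path is Clean→Join→Aggregate→Evaluate = 4+4+8+8 = 24; finish at 24 minutes.
Join is on the critical path; changing it to 1 makes that path 21 minutes.
Now Clean→Validate→Transform = 4+10+9 = 23 is longest, so the finish becomes 23 minutes.
Change in finish: 23 − 24 = -1 minutes.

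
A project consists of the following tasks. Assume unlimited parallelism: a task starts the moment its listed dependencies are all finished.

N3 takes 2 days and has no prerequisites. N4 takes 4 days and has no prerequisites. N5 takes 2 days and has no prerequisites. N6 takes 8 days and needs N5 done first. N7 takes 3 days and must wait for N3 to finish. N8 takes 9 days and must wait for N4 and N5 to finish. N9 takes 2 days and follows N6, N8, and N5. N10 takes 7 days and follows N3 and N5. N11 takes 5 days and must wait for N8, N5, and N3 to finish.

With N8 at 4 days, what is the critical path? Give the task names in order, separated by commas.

Critical path before the change: N4→N8→N11 = 4+9+5 = 18 giving 18 days.
Since N8 is critical, the -5 change carries straight to that chain (now 13 days).
No other chain overtakes it, so the finish is 13 days.

N4, N8, N11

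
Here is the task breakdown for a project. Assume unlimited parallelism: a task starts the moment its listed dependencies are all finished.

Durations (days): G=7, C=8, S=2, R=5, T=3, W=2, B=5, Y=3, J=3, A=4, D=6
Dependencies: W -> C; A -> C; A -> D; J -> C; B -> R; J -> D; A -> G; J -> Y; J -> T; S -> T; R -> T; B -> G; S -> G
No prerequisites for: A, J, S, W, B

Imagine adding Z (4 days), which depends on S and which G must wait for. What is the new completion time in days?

13

Originally the schedule takes 13 days.
With Z inserted, G now waits for max(A, B, S, Z).
New critical path: S→Z→G = 2+4+7 = 13 ⇒ 13 days.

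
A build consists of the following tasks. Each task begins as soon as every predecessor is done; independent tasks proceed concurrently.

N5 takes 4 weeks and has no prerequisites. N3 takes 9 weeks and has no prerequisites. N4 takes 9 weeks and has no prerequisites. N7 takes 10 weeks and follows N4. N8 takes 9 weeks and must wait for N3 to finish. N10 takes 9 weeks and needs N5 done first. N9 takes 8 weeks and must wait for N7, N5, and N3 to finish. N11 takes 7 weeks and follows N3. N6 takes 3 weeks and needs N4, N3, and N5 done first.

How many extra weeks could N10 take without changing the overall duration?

The longest chain is N4→N7→N9 = 9+10+8 = 27; overall finish 27 weeks.
The longest chain containing N10 totals 13 weeks.
Float = 27 − 13 = 14.

14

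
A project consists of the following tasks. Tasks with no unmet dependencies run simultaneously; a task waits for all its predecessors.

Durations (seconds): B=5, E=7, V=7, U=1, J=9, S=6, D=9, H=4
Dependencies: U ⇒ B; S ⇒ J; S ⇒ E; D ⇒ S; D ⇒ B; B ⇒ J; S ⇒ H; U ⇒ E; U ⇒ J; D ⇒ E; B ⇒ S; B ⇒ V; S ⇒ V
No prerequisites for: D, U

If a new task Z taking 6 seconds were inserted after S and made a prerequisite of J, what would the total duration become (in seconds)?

Originally the project takes 29 seconds.
With Z inserted, J now waits for max(U, S, B, Z).
New critical path: D→B→S→Z→J = 9+5+6+6+9 = 35 ⇒ 35 seconds.

35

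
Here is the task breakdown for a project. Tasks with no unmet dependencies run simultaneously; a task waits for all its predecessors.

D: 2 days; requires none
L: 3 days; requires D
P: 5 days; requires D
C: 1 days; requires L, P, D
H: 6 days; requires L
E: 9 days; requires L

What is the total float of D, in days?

0

The longest chain is D→L→E = 2+3+9 = 14; overall finish 14 days.
The longest chain containing D totals 14 days.
Slack of D = 0 − 0 = 0 days.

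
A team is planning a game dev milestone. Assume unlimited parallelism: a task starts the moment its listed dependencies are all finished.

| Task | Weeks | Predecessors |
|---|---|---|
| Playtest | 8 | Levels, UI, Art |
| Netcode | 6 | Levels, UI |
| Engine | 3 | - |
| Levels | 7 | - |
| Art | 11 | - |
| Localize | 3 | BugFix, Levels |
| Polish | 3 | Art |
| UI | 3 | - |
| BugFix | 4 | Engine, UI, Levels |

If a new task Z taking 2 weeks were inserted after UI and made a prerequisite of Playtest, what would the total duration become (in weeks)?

19

Originally the job takes 19 weeks.
With Z inserted, Playtest now waits for max(Levels, UI, Art, Z).
New critical path: Art→Playtest = 11+8 = 19 ⇒ 19 weeks.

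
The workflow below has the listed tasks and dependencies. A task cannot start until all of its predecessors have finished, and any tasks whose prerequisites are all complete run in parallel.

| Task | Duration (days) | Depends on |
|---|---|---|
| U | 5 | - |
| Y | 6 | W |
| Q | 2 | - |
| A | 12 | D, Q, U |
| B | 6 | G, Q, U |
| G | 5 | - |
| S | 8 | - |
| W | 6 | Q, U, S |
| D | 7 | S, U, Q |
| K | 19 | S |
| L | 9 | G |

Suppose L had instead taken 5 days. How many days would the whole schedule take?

Critical path before the change: S→D→A = 8+7+12 = 27 giving 27 days.
L is off the critical path — its longest chain is 14 days, giving 13 of slack.
No other chain overtakes it, so the finish is 27 days.

27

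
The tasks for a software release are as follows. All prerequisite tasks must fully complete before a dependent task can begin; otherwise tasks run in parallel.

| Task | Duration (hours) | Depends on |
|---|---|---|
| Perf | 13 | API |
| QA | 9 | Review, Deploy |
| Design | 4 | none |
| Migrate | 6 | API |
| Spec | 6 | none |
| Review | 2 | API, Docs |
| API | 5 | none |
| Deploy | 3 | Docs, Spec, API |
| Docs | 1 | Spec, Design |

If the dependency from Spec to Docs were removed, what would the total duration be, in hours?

Before: longest chain Spec→Docs→Deploy→QA = 6+1+3+9 = 19, finish 19.
Without Spec→Docs, Docs's earliest start moves from 6 to 4.
After: Spec→Deploy→QA = 6+3+9 = 18 → 18 hours.

18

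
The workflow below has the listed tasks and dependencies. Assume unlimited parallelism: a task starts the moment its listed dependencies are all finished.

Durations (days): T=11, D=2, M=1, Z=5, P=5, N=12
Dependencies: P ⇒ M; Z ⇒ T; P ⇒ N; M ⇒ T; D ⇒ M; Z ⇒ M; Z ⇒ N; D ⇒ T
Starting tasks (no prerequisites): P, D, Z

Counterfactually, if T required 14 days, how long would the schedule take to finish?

20

Critical path before the change: P→M→T = 5+1+11 = 17 giving 17 days.
Since T is critical, the +3 change carries straight to that chain (now 20 days).
That remains the longest chain; total 20 days.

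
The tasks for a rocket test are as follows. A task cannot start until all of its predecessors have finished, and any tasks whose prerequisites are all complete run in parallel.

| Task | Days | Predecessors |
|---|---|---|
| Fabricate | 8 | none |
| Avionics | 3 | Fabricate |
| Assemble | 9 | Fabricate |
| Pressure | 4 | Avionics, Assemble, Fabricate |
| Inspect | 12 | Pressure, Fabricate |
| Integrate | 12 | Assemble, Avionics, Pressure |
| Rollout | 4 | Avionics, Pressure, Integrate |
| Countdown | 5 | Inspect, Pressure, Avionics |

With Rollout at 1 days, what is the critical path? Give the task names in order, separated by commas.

Fabricate, Assemble, Pressure, Inspect, Countdown

The binding path is Fabricate→Assemble→Pressure→Inspect→Countdown = 8+9+4+12+5 = 38; finish at 38 days.
Rollout has 1 day of float (longest path through it is 37).
That remains the longest chain; total 38 days.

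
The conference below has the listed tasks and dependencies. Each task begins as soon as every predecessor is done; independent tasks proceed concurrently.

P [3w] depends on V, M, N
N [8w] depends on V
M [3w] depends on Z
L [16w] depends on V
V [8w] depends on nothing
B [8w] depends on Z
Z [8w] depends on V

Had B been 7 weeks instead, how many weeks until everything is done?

24

Actual critical path: V→Z→B = 8+8+8 = 24 ⇒ 24 weeks.
Since B is critical, the -1 change carries straight to that chain (now 23 weeks).
New critical path: V→L = 8+16 = 24 ⇒ 24 weeks.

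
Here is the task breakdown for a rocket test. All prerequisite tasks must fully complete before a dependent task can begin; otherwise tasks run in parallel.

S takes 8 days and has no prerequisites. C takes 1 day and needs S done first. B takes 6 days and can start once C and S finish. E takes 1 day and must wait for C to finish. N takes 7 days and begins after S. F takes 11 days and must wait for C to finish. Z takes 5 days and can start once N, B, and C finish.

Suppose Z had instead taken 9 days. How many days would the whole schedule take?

Actual critical path: S→C→B→Z = 8+1+6+5 = 20 ⇒ 20 days.
Since Z is critical, the +4 change carries straight to that chain (now 24 days).
No other chain overtakes it, so the finish is 24 days.

24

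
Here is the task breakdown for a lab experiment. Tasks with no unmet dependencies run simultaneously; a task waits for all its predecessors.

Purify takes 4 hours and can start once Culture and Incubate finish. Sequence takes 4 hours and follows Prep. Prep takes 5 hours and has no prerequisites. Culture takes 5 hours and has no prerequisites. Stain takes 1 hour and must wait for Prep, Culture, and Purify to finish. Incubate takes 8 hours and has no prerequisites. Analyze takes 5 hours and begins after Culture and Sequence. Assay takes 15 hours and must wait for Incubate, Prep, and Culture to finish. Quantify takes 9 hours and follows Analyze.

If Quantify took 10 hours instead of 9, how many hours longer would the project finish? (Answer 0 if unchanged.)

Baseline: Prep→Sequence→Analyze→Quantify = 5+4+5+9 = 23 → 23 hours.
Quantify is on the critical path; changing it to 10 makes that path 24 hours.
That remains the longest chain; total 24 hours.
Change in finish: 24 − 23 = +1 hours.

1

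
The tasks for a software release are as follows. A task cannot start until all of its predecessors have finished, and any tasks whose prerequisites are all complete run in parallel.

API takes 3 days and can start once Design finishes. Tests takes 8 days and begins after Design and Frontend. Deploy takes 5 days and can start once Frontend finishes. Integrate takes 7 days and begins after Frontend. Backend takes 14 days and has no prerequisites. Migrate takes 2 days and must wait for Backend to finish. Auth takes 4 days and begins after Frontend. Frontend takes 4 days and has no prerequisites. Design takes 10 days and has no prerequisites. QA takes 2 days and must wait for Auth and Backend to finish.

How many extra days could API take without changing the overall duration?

The longest chain is Design→Tests = 10+8 = 18; overall finish 18 days.
API finishes as early as 13 and must finish by 18.
So API can slip 18 − 13 = 5 days.

5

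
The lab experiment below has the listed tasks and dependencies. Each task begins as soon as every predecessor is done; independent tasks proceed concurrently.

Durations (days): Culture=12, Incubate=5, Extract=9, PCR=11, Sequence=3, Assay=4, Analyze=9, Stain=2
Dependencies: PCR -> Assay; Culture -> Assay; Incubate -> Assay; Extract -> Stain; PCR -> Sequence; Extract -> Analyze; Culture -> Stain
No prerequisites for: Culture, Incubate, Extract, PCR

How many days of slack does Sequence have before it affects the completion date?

Extract→Analyze = 9+9 = 18 sets the makespan at 18 days.
Longest path through Sequence: 14 days (earliest finish 14, latest finish 18).
Slack of Sequence = 15 − 11 = 4 days.

4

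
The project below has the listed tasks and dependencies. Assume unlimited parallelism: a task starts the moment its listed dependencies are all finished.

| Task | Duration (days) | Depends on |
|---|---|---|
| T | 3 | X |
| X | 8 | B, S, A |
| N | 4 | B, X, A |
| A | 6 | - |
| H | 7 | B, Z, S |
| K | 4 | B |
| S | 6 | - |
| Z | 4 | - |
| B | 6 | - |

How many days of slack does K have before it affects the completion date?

The longest chain is B→X→N = 6+8+4 = 18; overall finish 18 days.
K finishes as early as 10 and must finish by 18.
Slack of K = 14 − 6 = 8 days.

8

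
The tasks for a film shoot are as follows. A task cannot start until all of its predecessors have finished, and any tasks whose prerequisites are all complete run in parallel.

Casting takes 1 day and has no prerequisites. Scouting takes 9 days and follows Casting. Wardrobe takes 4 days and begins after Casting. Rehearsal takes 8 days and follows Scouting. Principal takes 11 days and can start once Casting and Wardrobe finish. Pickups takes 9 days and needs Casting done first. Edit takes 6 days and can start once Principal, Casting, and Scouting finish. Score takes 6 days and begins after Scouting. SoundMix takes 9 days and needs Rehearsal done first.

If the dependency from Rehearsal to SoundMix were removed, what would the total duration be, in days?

22

With the dependency in place, Casting→Scouting→Rehearsal→SoundMix = 1+9+8+9 = 27 sets the finish at 27 days.
Without Rehearsal→SoundMix, SoundMix's earliest start moves from 18 to 0.
The longest chain is now Casting→Wardrobe→Principal→Edit = 1+4+11+6 = 22, so the job takes 22 days.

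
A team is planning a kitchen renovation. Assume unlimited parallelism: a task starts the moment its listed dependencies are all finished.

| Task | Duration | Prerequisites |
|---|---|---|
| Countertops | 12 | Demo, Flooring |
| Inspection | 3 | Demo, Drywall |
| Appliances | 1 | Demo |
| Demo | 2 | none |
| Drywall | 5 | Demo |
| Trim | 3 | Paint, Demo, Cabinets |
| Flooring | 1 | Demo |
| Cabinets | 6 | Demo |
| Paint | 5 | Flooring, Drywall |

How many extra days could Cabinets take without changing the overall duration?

Critical path: Demo→Drywall→Paint→Trim = 2+5+5+3 = 15, so the finish is 15 days.
Longest path through Cabinets: 11 days (earliest finish 8, latest finish 12).
Slack of Cabinets = 6 − 2 = 4 days.

4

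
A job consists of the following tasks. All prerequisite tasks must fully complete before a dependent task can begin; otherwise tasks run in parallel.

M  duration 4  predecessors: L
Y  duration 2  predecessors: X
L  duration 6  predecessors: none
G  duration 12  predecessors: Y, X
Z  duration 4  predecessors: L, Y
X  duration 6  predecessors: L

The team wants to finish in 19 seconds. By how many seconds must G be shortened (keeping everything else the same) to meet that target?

Current finish: 26 seconds; target: 19.
G is on every critical path, so each second cut from G cuts the finish by one (this holds down to a finish of 18).
Need 26 − 19 = 7 seconds off G → G becomes 5 seconds, finish becomes 19.

7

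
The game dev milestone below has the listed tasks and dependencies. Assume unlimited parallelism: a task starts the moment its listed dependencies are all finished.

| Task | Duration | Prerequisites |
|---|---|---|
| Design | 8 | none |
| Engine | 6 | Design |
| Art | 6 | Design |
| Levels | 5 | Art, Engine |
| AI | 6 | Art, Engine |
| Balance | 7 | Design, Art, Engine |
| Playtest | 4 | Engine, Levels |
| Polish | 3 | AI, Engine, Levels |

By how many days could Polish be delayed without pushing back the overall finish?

0

Design→Engine→Levels→Playtest = 8+6+5+4 = 23 sets the makespan at 23 days.
Longest path through Polish: 23 days (earliest finish 23, latest finish 23).
Slack of Polish = 20 − 20 = 0 days.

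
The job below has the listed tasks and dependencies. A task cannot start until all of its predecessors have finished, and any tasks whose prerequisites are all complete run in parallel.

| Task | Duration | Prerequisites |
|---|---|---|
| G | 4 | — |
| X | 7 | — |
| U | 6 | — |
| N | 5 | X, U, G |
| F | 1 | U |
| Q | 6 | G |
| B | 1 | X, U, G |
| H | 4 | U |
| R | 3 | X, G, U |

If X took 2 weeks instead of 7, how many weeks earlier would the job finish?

1

Actual critical path: X→N = 7+5 = 12 ⇒ 12 weeks.
X lies on that path, so at 2 weeks the path becomes 7 weeks.
The binding chain switches to U→N = 6+5 = 11; finish 11 weeks.
Change in finish: 11 − 12 = -1 weeks.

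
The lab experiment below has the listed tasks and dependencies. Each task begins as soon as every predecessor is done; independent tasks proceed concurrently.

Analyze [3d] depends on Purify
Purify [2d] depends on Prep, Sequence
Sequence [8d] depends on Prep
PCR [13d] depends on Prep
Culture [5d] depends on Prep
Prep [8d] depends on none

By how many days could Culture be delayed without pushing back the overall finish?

Critical path: Prep→PCR = 8+13 = 21, so the finish is 21 days.
The longest chain containing Culture totals 13 days.
Slack of Culture = 16 − 8 = 8 days.

8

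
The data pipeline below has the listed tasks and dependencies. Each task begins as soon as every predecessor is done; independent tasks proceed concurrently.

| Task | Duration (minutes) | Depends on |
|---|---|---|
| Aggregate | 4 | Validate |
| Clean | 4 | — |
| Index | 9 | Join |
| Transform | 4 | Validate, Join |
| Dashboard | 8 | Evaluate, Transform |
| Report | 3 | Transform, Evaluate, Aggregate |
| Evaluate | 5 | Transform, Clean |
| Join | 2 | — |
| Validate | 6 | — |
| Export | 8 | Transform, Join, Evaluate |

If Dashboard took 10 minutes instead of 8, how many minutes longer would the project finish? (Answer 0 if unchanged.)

2

Baseline: Validate→Transform→Evaluate→Dashboard = 6+4+5+8 = 23 → 23 minutes.
Since Dashboard is critical, the +2 change carries straight to that chain (now 25 minutes).
No other chain overtakes it, so the finish is 25 minutes.
Change in finish: 25 − 23 = +2 minutes.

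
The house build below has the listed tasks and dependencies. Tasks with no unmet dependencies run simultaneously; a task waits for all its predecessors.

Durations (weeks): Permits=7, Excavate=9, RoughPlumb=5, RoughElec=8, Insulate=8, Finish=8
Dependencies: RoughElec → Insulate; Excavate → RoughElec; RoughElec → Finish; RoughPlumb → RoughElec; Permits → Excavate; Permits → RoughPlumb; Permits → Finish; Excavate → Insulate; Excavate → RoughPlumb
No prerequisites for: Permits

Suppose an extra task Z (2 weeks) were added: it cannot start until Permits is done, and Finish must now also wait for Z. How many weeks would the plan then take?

Originally the plan takes 37 weeks.
With Z inserted, Finish now waits for max(RoughElec, Permits, Z).
New critical path: Permits→Excavate→RoughPlumb→RoughElec→Insulate = 7+9+5+8+8 = 37 ⇒ 37 weeks.

37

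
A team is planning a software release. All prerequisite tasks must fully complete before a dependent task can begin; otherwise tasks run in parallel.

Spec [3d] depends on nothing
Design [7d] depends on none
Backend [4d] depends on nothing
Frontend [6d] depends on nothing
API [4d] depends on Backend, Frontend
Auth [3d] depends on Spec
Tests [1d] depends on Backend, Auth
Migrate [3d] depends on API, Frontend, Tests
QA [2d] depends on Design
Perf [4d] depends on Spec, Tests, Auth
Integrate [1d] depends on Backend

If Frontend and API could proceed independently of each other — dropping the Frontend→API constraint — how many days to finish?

Before: longest chain Frontend→API→Migrate = 6+4+3 = 13, finish 13.
Without Frontend→API, API's earliest start moves from 6 to 4.
After: Spec→Auth→Tests→Perf = 3+3+1+4 = 11 → 11 days.

11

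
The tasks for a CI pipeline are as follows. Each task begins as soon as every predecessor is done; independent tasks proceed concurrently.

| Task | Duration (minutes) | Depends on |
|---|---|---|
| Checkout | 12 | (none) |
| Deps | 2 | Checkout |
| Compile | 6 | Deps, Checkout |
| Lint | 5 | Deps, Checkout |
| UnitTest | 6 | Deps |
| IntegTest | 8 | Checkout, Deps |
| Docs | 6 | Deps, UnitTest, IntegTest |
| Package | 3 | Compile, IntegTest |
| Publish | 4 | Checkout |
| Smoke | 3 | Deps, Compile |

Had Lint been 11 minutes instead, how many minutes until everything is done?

The binding path is Checkout→Deps→IntegTest→Docs = 12+2+8+6 = 28; finish at 28 minutes.
Lint is off the critical path — its longest chain is 19 minutes, giving 9 of slack.
That remains the longest chain; total 28 minutes.

28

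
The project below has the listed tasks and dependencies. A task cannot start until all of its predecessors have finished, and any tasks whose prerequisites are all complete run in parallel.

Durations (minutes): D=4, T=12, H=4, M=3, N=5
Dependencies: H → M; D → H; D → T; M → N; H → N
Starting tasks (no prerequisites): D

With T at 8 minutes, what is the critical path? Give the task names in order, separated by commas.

D, H, M, N

Actual critical path: D→T = 4+12 = 16 ⇒ 16 minutes.
T lies on that path, so at 8 minutes the path becomes 12 minutes.
The binding chain switches to D→H→M→N = 4+4+3+5 = 16; finish 16 minutes.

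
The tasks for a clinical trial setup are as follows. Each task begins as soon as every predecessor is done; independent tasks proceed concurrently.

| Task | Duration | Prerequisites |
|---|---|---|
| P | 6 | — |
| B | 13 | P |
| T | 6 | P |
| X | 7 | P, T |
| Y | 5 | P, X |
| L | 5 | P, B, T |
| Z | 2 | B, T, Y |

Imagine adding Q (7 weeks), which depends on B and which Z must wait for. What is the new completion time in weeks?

Originally the project takes 26 weeks.
With Q inserted, Z now waits for max(B, T, Y, Q).
New critical path: P→B→Q→Z = 6+13+7+2 = 28 ⇒ 28 weeks.

28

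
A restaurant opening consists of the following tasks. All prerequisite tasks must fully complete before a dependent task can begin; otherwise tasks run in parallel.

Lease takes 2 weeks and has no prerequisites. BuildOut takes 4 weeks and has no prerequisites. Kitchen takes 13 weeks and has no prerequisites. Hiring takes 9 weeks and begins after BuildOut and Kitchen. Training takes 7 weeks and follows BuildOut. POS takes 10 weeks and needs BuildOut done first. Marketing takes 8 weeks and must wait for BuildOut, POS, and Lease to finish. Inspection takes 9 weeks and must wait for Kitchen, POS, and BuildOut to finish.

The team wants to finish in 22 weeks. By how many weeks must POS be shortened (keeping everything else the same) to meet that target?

Current finish: 23 weeks; target: 22.
POS is on every critical path, so each week cut from POS cuts the finish by one (this holds down to a finish of 22).
Need 23 − 22 = 1 week off POS → POS becomes 9 weeks, finish becomes 22.

1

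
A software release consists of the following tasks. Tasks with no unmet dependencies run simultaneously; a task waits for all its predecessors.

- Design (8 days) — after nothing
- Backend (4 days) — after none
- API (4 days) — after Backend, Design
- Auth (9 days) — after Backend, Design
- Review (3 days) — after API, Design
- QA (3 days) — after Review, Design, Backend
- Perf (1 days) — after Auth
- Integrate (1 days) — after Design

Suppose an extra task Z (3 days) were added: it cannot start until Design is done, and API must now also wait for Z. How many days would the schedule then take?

Originally the schedule takes 18 days.
With Z inserted, API now waits for max(Backend, Design, Z).
New critical path: Design→Z→API→Review→QA = 8+3+4+3+3 = 21 ⇒ 21 days.

21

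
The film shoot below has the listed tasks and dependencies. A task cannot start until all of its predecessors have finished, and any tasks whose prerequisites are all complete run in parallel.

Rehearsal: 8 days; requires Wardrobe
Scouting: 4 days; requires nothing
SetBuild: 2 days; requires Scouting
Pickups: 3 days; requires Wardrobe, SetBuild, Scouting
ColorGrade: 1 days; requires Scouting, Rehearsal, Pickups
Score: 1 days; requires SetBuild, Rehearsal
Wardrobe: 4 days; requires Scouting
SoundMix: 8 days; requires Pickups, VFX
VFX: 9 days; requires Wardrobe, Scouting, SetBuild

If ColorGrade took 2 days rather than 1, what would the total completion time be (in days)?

25

Baseline: Scouting→Wardrobe→VFX→SoundMix = 4+4+9+8 = 25 → 25 days.
ColorGrade has 8 days of float (longest path through it is 17).
That remains the longest chain; total 25 days.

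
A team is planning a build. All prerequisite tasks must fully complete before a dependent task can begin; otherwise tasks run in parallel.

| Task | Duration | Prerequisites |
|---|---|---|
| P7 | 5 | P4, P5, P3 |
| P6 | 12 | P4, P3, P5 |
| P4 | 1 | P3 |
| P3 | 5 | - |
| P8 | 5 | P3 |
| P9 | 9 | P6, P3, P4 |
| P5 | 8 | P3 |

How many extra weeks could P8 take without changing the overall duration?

The longest chain is P3→P5→P6→P9 = 5+8+12+9 = 34; overall finish 34 weeks.
Longest path through P8: 10 weeks (earliest finish 10, latest finish 34).
Float = 34 − 10 = 24.

24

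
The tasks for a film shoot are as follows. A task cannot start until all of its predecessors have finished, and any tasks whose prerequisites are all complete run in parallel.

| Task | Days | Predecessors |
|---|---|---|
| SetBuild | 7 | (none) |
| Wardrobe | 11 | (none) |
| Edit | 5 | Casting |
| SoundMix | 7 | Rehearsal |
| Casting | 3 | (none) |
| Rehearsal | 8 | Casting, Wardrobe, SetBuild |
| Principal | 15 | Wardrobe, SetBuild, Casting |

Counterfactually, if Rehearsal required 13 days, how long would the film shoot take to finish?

Actual critical path: Wardrobe→Rehearsal→SoundMix = 11+8+7 = 26 ⇒ 26 days.
Rehearsal lies on that path, so at 13 days the path becomes 31 days.
The critical path is still Wardrobe→Rehearsal→SoundMix; finish is now 31 days.

31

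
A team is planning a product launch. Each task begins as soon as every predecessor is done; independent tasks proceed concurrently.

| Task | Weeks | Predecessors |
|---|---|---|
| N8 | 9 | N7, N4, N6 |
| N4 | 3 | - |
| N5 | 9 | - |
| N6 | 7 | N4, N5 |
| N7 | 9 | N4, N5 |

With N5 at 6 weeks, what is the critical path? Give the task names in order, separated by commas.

N5, N7, N8

Baseline: N5→N7→N8 = 9+9+9 = 27 → 27 weeks.
N5 lies on that path, so at 6 weeks the path becomes 24 weeks.
The critical path is still N5→N7→N8; finish is now 24 weeks.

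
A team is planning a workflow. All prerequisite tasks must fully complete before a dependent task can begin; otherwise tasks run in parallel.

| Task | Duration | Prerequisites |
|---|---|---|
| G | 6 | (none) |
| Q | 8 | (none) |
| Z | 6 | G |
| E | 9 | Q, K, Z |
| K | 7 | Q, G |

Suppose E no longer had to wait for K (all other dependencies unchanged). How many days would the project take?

Before: longest chain Q→K→E = 8+7+9 = 24, finish 24.
Without K→E, E's earliest start moves from 15 to 12.
After: G→Z→E = 6+6+9 = 21 → 21 days.

21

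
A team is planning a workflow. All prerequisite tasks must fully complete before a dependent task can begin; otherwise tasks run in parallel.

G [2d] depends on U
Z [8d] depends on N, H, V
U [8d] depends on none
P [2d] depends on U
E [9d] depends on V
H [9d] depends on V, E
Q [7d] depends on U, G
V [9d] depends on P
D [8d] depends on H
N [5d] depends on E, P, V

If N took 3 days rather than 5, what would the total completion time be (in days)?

45

Actual critical path: U→P→V→E→H→D = 8+2+9+9+9+8 = 45 ⇒ 45 days.
N is off the critical path — its longest chain is 41 days, giving 4 of slack.
The critical path is still U→P→V→E→H→D; finish is now 45 days.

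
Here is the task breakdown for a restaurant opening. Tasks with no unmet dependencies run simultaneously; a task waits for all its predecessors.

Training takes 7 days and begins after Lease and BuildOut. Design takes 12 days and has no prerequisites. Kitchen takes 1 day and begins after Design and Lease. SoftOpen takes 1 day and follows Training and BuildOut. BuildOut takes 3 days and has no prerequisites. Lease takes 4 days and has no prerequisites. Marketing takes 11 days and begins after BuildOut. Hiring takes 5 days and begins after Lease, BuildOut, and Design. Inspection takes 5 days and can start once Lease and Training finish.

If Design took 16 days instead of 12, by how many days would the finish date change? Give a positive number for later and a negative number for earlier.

Baseline: Design→Hiring = 12+5 = 17 → 17 days.
Design lies on that path, so at 16 days the path becomes 21 days.
That remains the longest chain; total 21 days.
Change in finish: 21 − 17 = +4 days.

4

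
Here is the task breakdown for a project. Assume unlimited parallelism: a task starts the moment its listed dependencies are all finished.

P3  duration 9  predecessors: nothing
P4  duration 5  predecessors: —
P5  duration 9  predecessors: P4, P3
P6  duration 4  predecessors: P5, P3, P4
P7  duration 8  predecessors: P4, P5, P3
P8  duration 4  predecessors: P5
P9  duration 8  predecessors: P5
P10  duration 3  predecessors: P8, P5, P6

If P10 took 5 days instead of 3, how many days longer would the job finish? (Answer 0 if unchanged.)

1

Critical path before the change: P3→P5→P7 = 9+9+8 = 26 giving 26 days.
The longest path through P10 is only 25 days, so P10 has float 1.
Now P3→P5→P6→P10 = 9+9+4+5 = 27 is longest, so the finish becomes 27 days.
Change in finish: 27 − 26 = +1 days.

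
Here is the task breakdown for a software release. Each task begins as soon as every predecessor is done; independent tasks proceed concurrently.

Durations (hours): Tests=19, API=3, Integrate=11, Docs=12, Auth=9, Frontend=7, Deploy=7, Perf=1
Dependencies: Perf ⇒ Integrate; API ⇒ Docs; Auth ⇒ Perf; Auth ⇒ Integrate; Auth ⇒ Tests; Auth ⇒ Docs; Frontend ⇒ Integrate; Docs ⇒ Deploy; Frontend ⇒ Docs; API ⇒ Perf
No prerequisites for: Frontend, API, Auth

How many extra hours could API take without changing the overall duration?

6

Critical path: Auth→Tests = 9+19 = 28, so the finish is 28 hours.
API finishes as early as 3 and must finish by 9.
Slack of API = 6 − 0 = 6 hours.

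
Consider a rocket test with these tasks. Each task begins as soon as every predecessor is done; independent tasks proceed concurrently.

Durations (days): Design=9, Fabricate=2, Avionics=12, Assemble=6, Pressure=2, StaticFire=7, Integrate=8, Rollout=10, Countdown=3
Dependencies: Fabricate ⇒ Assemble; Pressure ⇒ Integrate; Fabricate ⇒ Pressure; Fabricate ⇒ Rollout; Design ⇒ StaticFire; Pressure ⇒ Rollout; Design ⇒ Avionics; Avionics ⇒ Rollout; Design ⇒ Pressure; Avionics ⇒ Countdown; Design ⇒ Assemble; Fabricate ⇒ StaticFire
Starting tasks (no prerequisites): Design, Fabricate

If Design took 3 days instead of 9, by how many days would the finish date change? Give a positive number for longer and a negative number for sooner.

As given, the longest chain is Design→Avionics→Rollout = 9+12+10 = 31, so the finish is 31 days.
Design lies on that path, so at 3 days the path becomes 25 days.
No other chain overtakes it, so the finish is 25 days.
Change in finish: 25 − 31 = -6 days.

-6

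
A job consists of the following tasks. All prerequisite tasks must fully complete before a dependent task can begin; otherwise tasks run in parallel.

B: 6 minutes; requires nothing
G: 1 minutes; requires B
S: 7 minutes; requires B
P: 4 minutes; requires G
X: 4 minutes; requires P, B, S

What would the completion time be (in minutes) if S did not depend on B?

15

With the dependency in place, B→S→X = 6+7+4 = 17 sets the finish at 17 minutes.
Without B→S, S's earliest start moves from 6 to 0.
After: B→G→P→X = 6+1+4+4 = 15 → 15 minutes.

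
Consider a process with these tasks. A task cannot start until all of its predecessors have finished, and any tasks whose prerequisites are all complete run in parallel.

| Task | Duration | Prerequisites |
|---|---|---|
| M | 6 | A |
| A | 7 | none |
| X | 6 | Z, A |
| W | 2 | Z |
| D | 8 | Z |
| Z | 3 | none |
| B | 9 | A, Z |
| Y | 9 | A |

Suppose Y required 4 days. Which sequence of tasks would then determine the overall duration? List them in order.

The binding path is A→Y = 7+9 = 16; finish at 16 days.
Since Y is critical, the -5 change carries straight to that chain (now 11 days).
The binding chain switches to A→B = 7+9 = 16; finish 16 days.

A, B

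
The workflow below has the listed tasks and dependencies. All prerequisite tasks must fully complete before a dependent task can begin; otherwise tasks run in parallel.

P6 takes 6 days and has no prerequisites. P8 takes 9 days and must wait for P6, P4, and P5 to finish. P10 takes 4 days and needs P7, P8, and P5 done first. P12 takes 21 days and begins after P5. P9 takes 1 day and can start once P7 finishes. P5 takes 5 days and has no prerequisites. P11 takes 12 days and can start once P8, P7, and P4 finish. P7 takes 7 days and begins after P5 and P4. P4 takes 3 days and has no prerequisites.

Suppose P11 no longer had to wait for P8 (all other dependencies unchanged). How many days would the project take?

Original critical path: P6→P8→P11 = 6+9+12 = 27 ⇒ 27 days.
Without P8→P11, P11's earliest start moves from 15 to 12.
After: P5→P12 = 5+21 = 26 → 26 days.

26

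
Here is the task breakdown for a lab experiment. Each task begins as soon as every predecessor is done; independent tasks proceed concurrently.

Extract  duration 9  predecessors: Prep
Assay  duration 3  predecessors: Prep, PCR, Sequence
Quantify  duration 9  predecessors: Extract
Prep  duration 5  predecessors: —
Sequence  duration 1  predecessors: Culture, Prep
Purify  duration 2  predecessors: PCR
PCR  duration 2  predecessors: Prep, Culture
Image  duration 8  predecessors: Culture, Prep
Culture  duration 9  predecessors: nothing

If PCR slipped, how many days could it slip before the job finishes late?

Critical path: Prep→Extract→Quantify = 5+9+9 = 23, so the finish is 23 days.
The longest chain containing PCR totals 14 days.
Float = 23 − 14 = 9.

9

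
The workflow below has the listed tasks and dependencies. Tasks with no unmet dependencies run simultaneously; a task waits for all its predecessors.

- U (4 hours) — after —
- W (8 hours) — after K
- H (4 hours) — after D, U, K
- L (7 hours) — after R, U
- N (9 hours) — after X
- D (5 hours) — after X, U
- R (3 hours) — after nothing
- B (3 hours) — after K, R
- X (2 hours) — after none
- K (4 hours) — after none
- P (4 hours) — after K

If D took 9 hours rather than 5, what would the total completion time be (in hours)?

17

The binding path is U→D→H = 4+5+4 = 13; finish at 13 hours.
D is on the critical path; changing it to 9 makes that path 17 hours.
That remains the longest chain; total 17 hours.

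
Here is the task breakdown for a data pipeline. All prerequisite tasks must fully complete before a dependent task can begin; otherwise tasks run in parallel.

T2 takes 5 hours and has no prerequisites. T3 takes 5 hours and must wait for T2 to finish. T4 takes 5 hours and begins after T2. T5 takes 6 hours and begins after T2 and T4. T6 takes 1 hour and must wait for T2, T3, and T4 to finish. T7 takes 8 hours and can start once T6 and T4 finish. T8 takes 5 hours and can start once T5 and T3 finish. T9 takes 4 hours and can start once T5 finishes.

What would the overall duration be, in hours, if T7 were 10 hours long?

21

As given, the longest chain is T2→T4→T5→T8 = 5+5+6+5 = 21, so the finish is 21 hours.
The longest path through T7 is only 19 hours, so T7 has float 2.
Now T2→T3→T6→T7 = 5+5+1+10 = 21 is longest, so the finish becomes 21 hours.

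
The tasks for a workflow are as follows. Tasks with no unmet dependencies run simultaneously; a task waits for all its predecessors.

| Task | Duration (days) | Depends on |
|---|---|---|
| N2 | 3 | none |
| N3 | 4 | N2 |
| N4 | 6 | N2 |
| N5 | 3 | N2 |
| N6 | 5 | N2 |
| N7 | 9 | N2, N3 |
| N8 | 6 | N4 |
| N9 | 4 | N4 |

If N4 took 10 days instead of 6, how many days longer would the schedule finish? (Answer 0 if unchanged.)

Baseline: N2→N3→N7 = 3+4+9 = 16 → 16 days.
N4 has 1 day of float (longest path through it is 15).
The binding chain switches to N2→N4→N8 = 3+10+6 = 19; finish 19 days.
Change in finish: 19 − 16 = +3 days.

3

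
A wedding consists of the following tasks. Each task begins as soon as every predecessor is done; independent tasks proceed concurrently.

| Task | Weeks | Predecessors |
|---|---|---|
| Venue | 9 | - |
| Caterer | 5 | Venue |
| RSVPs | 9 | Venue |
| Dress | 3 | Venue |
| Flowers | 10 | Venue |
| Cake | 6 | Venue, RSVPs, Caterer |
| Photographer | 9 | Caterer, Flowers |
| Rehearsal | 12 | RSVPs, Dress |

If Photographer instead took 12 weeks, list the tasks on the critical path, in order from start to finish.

The binding path is Venue→RSVPs→Rehearsal = 9+9+12 = 30; finish at 30 weeks.
Photographer is off the critical path — its longest chain is 28 weeks, giving 2 of slack.
Now Venue→Flowers→Photographer = 9+10+12 = 31 is longest, so the finish becomes 31 weeks.

Venue, Flowers, Photographer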